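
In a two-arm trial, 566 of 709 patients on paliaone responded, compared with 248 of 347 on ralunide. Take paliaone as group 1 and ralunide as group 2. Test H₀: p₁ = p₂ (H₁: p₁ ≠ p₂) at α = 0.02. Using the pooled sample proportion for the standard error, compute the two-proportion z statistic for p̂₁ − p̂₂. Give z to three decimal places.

z = 3.036

p̂₁ = 566/709 ≈ 0.79831, p̂₂ = 248/347 ≈ 0.71470.
Pooled p̂ = (566+248)/(709+347) = 814/1056 = 0.77083.
SE = √(0.176649 × 0.00429228) = 0.02754.
z = (0.79831 − 0.71470)/0.02754 = 0.08361/0.02754 = 3.036.
p-value = 2·P(Z > 3.036) ≈ 0.0024. With α = 0.02, reject H₀.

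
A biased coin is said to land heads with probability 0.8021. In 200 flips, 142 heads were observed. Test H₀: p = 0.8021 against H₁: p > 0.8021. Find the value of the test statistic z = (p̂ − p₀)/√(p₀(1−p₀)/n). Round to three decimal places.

z = -3.269

p̂ = 142/200 ≈ 0.71000.
Standard error under H₀: √(0.8021×0.1979/200) = 0.02817.
z = (0.71000 − 0.8021)/0.02817 = -0.09210/0.02817 = -3.269.
p-value = P(Z > -3.269) ≈ 0.9995.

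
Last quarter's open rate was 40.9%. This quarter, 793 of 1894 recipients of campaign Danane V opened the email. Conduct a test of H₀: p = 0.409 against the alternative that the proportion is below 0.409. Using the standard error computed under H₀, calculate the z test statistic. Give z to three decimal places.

p̂ = 793/1894 = 0.41869.
Under H₀, SE = √(0.409·0.591/1894) = √(0.000127624) = 0.01130.
z = (0.41869 − 0.409)/0.01130 = 0.00969/0.01130 = 0.858.

z = 0.858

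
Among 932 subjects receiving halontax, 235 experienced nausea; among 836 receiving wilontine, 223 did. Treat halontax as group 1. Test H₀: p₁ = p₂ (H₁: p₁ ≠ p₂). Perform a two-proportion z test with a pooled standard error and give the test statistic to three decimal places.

p̂₁ = 235/932 = 0.25215, p̂₂ = 223/836 = 0.26675.
Pooled p̂ = (235+223)/(932+836) = 458/1768 = 0.25905.
SE = √(0.191943 × 0.00226913) = 0.02087.
z = (0.25215 − 0.26675)/0.02087 = -0.01460/0.02087 = -0.700.

z = -0.700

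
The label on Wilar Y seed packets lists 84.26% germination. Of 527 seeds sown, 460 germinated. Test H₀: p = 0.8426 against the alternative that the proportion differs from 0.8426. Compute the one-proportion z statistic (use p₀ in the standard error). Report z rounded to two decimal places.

z = 1.91

p̂ = 460/527 = 0.8729.
Standard error under H₀: √(0.8426×0.1574/527) = 0.0159.
z = (0.8729 − 0.8426)/0.0159 = 0.0303/0.0159 = 1.91.
Two-sided p-value ≈ 2·Φ(−1.908) = 0.0564.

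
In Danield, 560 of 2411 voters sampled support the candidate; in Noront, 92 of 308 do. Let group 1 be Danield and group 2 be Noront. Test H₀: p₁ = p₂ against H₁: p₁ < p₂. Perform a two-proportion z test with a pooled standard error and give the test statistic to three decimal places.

p̂₁ = 560/2411 ≈ 0.23227, p̂₂ = 92/308 ≈ 0.29870.
Pooled p̂ = (560+92)/(2411+308) = 652/2719 = 0.23979.
SE = √(p̂(1−p̂)(1/n₁+1/n₂)) = √(0.23979·0.76021·0.00366152) = √(0.000667469) = 0.02584.
z = (0.23227 − 0.29870)/0.02584 = -0.06643/0.02584 = -2.571.

z = -2.571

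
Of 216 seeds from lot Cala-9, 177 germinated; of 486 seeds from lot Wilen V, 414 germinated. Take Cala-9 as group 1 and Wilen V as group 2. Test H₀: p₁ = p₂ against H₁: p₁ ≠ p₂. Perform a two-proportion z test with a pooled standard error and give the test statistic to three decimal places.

p̂₁ = 177/216 = 0.81944, p̂₂ = 414/486 = 0.85185.
Pooled p̂ = (177+414)/(216+486) = 591/702 = 0.84188.
SE = √(p̂(1−p̂)(1/n₁+1/n₂)) = √(0.84188·0.15812·0.00668724) = √(0.000890191) = 0.02984.
z = (0.81944 − 0.85185)/0.02984 = -0.03241/0.02984 = -1.086.

z = -1.086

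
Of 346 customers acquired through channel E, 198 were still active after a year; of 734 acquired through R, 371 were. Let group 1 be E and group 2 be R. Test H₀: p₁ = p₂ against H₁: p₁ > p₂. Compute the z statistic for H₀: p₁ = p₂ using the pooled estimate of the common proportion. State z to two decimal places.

p̂₁ = 198/346 = 0.5723, p̂₂ = 371/734 = 0.5054.
Pooled p̂ = (198+371)/(346+734) = 569/1080 = 0.5269.
SE = √(p̂(1−p̂)(1/n₁+1/n₂)) = √(0.5269·0.4731·0.00425257) = √(0.00106008) = 0.0326.
z = (0.5723 − 0.5054)/0.0326 = 0.0669/0.0326 = 2.05.
p-value = P(Z > 2.052) ≈ 0.0201.

z = 2.05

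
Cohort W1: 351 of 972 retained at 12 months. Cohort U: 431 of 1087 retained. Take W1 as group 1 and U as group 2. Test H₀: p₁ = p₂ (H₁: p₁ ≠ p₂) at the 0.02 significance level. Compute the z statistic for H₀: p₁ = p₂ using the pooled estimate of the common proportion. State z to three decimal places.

p̂₁ = 351/972 ≈ 0.361111, p̂₂ = 431/1087 ≈ 0.396504.
Pooled p̂ = (351+431)/(972+1087) = 782/2059 = 0.379796.
SE = √(0.235551 × 0.00194877) = 0.021425.
z = (0.361111 − 0.396504)/0.021425 = -0.035393/0.021425 = -1.652.
Two-sided p-value ≈ 2·Φ(−1.652) = 0.0985, so at α = 0.02 we fail to reject H₀.

z = -1.652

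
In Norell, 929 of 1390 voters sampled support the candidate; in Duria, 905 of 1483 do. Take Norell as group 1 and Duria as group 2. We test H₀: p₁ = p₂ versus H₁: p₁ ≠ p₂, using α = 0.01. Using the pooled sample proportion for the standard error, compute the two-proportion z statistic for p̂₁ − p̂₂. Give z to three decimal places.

p̂₁ = 929/1390 ≈ 0.66835, p̂₂ = 905/1483 ≈ 0.61025.
Pooled p̂ = (929+905)/(1390+1483) = 1834/2873 = 0.63836.
SE = √(p̂(1−p̂)(1/n₁+1/n₂)) = √(0.63836·0.36164·0.00139373) = √(0.000321754) = 0.01794.
z = (0.66835 − 0.61025)/0.01794 = 0.05810/0.01794 = 3.239.
Two-sided p-value ≈ 2·Φ(−3.239) = 0.0012; since p < α = 0.01, reject H₀.

z = 3.239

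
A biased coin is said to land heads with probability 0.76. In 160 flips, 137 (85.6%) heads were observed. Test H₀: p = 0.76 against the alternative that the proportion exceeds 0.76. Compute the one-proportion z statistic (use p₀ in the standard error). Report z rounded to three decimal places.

p̂ = 137/160 ≈ 0.85625.
SE = √(p₀(1−p₀)/n) = √(0.1824/160) = 0.03376.
z = (0.85625 − 0.76)/0.03376 = 0.09625/0.03376 = 2.851.
p-value = P(Z > 2.851) ≈ 0.0022.

z = 2.851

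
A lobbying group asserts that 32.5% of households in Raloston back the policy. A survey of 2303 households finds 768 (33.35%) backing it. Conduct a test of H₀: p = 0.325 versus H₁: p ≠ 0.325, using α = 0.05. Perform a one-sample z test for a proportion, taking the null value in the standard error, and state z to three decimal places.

p̂ = 768/2303 ≈ 0.33348.
SE = √(p₀(1−p₀)/n) = √(0.21938/2303) = 0.00976.
z = (0.33348 − 0.325)/0.00976 = 0.00848/0.00976 = 0.869.
Two-sided p-value ≈ 2·Φ(−0.869) = 0.3850. With α = 0.05, fail to reject H₀.

z = 0.869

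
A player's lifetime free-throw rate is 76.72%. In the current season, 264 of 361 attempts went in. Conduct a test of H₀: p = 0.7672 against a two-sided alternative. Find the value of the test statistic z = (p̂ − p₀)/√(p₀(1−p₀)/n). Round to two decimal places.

p̂ = 264/361 ≈ 0.73130.
Under H₀, SE = √(0.7672·0.2328/361) = √(0.000494748) = 0.02224.
z = (0.73130 − 0.7672)/0.02224 = -0.03590/0.02224 = -1.61.

z = -1.61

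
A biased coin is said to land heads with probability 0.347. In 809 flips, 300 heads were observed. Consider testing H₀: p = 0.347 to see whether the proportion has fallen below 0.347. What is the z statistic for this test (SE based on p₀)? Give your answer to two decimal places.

p̂ = 300/809 ≈ 0.37083.
Standard error under H₀: √(0.347×0.653/809) = 0.01674.
z = (0.37083 − 0.347)/0.01674 = 0.02383/0.01674 = 1.42.
p-value = P(Z < 1.424) ≈ 0.9227.

z = 1.42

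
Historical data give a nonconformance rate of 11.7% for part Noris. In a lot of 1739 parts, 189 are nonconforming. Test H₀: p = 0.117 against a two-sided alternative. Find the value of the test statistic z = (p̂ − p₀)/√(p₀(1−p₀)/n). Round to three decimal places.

p̂ = 189/1739 ≈ 0.10868.
SE = √(p₀(1−p₀)/n) = √(0.10331/1739) = 0.00771.
z = (0.10868 − 0.117)/0.00771 = -0.00832/0.00771 = -1.079.

z = -1.079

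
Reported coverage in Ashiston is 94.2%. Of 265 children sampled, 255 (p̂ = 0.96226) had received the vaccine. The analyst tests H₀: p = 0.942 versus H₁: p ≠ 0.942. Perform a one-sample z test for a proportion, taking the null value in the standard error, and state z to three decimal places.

p̂ = 255/265 = 0.96226.
SE = √(p₀(1−p₀)/n) = √(0.054636/265) = 0.01436.
z = (0.96226 − 0.942)/0.01436 = 0.02026/0.01436 = 1.411.
p-value = 2·P(Z > 1.411) ≈ 0.1582.

z = 1.411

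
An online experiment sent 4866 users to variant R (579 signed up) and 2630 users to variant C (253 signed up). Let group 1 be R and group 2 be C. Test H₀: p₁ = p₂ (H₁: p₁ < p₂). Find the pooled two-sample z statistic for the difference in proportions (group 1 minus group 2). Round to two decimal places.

z = 3.00

p̂₁ = 579/4866 = 0.1190, p̂₂ = 253/2630 = 0.0962.
Pooled p̂ = (579+253)/(4866+2630) = 832/7496 = 0.1110.
SE = √(0.0986732 × 0.000585736) = 0.0076.
z = (0.1190 − 0.0962)/0.0076 = 0.0228/0.0076 = 3.00.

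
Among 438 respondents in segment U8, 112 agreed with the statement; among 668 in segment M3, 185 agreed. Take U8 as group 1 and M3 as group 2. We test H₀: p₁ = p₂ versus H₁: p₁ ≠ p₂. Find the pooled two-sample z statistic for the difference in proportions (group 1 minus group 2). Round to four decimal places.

z = -0.7794

p̂₁ = 112/438 = 0.255708, p̂₂ = 185/668 = 0.276946.
Pooled p̂ = (112+185)/(438+668) = 297/1106 = 0.268535.
SE = √(0.196424 × 0.00378011) = 0.027249.
z = (0.255708 − 0.276946)/0.027249 = -0.021238/0.027249 = -0.7794.
p-value = 2·P(Z > 0.779) ≈ 0.4357.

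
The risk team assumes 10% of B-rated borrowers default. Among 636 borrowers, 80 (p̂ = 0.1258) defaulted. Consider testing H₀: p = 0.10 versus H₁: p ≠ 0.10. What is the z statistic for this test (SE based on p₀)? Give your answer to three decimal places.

p̂ = 80/636 ≈ 0.125786.
Under H₀, SE = √(0.1·0.9/636) = √(0.000141509) = 0.011896.
z = (0.125786 − 0.1)/0.011896 = 0.025786/0.011896 = 2.168.

z = 2.168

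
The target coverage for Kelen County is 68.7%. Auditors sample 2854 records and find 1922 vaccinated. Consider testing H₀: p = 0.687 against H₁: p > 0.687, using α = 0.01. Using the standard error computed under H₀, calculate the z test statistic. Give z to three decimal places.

p̂ = 1922/2854 ≈ 0.67344.
Under H₀, SE = √(0.687·0.313/2854) = √(7.53437e-05) = 0.00868.
z = (0.67344 − 0.687)/0.00868 = -0.01356/0.00868 = -1.562.
p-value = P(Z > -1.562) ≈ 0.9409, so at α = 0.01 we fail to reject H₀.

z = -1.562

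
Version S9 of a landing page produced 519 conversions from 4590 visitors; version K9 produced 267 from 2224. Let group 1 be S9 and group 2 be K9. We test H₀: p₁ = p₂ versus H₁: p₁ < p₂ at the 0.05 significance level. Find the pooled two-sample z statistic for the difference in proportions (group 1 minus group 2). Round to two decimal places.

z = -0.85

p̂₁ = 519/4590 ≈ 0.11307, p̂₂ = 267/2224 ≈ 0.12005.
Pooled p̂ = (519+267)/(4590+2224) = 786/6814 = 0.11535.
SE = √(p̂(1−p̂)(1/n₁+1/n₂)) = √(0.11535·0.88465·0.000667505) = √(6.81155e-05) = 0.00825.
z = (0.11307 − 0.12005)/0.00825 = -0.00698/0.00825 = -0.85.
p-value = P(Z < -0.846) ≈ 0.1988. With α = 0.05, fail to reject H₀.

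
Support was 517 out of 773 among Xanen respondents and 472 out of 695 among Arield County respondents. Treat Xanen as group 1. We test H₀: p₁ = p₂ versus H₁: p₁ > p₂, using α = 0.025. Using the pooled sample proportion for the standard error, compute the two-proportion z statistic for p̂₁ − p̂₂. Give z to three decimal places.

p̂₁ = 517/773 ≈ 0.66882, p̂₂ = 472/695 ≈ 0.67914.
Pooled p̂ = (517+472)/(773+695) = 989/1468 = 0.67371.
SE = √(0.219826 × 0.00273251) = 0.02451.
z = (0.66882 − 0.67914)/0.02451 = -0.01032/0.02451 = -0.421.
p-value = P(Z > -0.421) ≈ 0.6631; since p > α = 0.025, fail to reject H₀.

z = -0.421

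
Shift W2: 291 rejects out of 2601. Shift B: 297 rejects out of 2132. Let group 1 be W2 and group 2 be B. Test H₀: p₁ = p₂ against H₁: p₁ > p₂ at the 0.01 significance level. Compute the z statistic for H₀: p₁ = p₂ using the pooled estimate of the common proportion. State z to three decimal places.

z = -2.846

p̂₁ = 291/2601 = 0.111880, p̂₂ = 297/2132 = 0.139306.
Pooled p̂ = (291+297)/(2601+2132) = 588/4733 = 0.124234.
SE = √(p̂(1−p̂)(1/n₁+1/n₂)) = √(0.124234·0.875766·0.000853511) = √(9.2862e-05) = 0.009636.
z = (0.111880 − 0.139306)/0.009636 = -0.027426/0.009636 = -2.846.
p-value = P(Z > -2.846) ≈ 0.9978. With α = 0.01, fail to reject H₀.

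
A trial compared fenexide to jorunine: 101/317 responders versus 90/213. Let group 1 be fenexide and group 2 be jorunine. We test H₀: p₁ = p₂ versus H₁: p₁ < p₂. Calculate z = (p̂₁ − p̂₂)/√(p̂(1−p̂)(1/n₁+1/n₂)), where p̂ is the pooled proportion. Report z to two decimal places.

p̂₁ = 101/317 = 0.3186, p̂₂ = 90/213 = 0.4225.
Pooled p̂ = (101+90)/(317+213) = 191/530 = 0.3604.
SE = √(p̂(1−p̂)(1/n₁+1/n₂)) = √(0.3604·0.6396·0.00784941) = √(0.00180933) = 0.0425.
z = (0.3186 − 0.4225)/0.0425 = -0.1039/0.0425 = -2.44.

z = -2.44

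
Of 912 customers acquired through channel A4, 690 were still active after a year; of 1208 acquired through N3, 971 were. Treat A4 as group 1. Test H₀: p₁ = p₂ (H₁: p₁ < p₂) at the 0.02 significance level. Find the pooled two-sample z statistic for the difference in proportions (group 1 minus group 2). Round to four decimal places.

p̂₁ = 690/912 ≈ 0.756579, p̂₂ = 971/1208 ≈ 0.803808.
Pooled p̂ = (690+971)/(912+1208) = 1661/2120 = 0.783491.
SE = √(0.169633 × 0.00192431) = 0.018067.
z = (0.756579 − 0.803808)/0.018067 = -0.047229/0.018067 = -2.6141.
p-value = P(Z < -2.614) ≈ 0.0045, so at α = 0.02 we reject H₀.

z = -2.6141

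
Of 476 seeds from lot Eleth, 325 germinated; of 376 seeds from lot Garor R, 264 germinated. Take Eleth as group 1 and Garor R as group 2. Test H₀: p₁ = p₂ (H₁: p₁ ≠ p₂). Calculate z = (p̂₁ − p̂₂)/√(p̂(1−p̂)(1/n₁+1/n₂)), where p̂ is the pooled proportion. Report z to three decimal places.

z = -0.607

p̂₁ = 325/476 ≈ 0.68277, p̂₂ = 264/376 ≈ 0.70213.
Pooled p̂ = (325+264)/(476+376) = 589/852 = 0.69131.
SE = √(0.213399 × 0.00476041) = 0.03187.
z = (0.68277 − 0.70213)/0.03187 = -0.01936/0.03187 = -0.607.
Two-sided p-value ≈ 2·Φ(−0.607) = 0.5437.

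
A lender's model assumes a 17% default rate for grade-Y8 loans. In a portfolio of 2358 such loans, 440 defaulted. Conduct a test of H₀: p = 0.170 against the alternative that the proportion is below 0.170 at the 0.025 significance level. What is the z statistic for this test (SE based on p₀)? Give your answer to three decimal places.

p̂ = 440/2358 = 0.186599.
Standard error under H₀: √(0.17×0.83/2358) = 0.007736.
z = (0.186599 − 0.17)/0.007736 = 0.016599/0.007736 = 2.146.
p-value = P(Z < 2.146) ≈ 0.9841; since p > α = 0.025, fail to reject H₀.

z = 2.146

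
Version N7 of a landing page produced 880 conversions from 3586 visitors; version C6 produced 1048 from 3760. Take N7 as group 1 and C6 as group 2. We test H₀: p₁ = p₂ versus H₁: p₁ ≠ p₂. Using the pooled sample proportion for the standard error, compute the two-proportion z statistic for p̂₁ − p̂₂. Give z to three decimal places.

z = -3.245

p̂₁ = 880/3586 ≈ 0.245399, p̂₂ = 1048/3760 ≈ 0.278723.
Pooled p̂ = (880+1048)/(3586+3760) = 1928/7346 = 0.262456.
SE = √(p̂(1−p̂)(1/n₁+1/n₂)) = √(0.262456·0.737544·0.00054482) = √(0.000105462) = 0.010269.
z = (0.245399 − 0.278723)/0.010269 = -0.033324/0.010269 = -3.245.
Two-sided p-value ≈ 2·Φ(−3.245) = 0.0012.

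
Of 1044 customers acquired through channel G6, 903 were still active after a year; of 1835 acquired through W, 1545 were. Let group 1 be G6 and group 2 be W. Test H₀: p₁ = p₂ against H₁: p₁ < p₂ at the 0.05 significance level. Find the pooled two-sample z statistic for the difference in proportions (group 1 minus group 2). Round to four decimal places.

p̂₁ = 903/1044 = 0.8649425, p̂₂ = 1545/1835 = 0.8419619.
Pooled p̂ = (903+1545)/(1044+1835) = 2448/2879 = 0.8502952.
SE = √(0.127293 × 0.00150281) = 0.0138311.
z = (0.8649425 − 0.8419619)/0.0138311 = 0.0229806/0.0138311 = 1.6615.
p-value = P(Z < 1.662) ≈ 0.9517. With α = 0.05, fail to reject H₀.

z = 1.6615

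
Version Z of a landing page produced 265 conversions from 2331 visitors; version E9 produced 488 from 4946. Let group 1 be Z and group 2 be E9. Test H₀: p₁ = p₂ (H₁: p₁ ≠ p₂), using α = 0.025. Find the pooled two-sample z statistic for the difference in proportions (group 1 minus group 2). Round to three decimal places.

z = 1.963

p̂₁ = 265/2331 ≈ 0.11369, p̂₂ = 488/4946 ≈ 0.09867.
Pooled p̂ = (265+488)/(2331+4946) = 753/7277 = 0.10348.
SE = √(0.0927693 × 0.000631184) = 0.00765.
z = (0.11369 − 0.09867)/0.00765 = 0.01502/0.00765 = 1.963.
p-value = 2·P(Z > 1.963) ≈ 0.0497; since p > α = 0.025, fail to reject H₀.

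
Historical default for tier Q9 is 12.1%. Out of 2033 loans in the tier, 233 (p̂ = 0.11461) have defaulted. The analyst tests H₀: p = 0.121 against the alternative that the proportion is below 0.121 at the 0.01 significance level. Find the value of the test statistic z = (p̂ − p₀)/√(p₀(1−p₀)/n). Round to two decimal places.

p̂ = 233/2033 ≈ 0.11461.
Standard error under H₀: √(0.121×0.879/2033) = 0.00723.
z = (0.11461 − 0.121)/0.00723 = -0.00639/0.00723 = -0.88.
p-value = P(Z < -0.884) ≈ 0.1885; since p > α = 0.01, fail to reject H₀.

z = -0.88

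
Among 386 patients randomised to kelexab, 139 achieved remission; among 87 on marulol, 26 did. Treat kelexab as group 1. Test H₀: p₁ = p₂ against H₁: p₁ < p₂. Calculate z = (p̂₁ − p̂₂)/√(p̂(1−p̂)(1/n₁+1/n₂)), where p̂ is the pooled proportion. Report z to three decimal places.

z = 1.083

p̂₁ = 139/386 ≈ 0.36010, p̂₂ = 26/87 ≈ 0.29885.
Pooled p̂ = (139+26)/(386+87) = 165/473 = 0.34884.
SE = √(p̂(1−p̂)(1/n₁+1/n₂)) = √(0.34884·0.65116·0.0140849) = √(0.00319939) = 0.05656.
z = (0.36010 − 0.29885)/0.05656 = 0.06125/0.05656 = 1.083.
p-value = P(Z < 1.083) ≈ 0.8606.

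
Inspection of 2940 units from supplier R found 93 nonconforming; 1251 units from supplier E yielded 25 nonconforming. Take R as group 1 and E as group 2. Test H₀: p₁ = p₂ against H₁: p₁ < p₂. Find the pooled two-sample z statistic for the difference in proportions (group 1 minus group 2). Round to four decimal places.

p̂₁ = 93/2940 ≈ 0.031633, p̂₂ = 25/1251 ≈ 0.019984.
Pooled p̂ = (93+25)/(2940+1251) = 118/4191 = 0.028156.
SE = √(0.0273628 × 0.0011395) = 0.005584.
z = (0.031633 − 0.019984)/0.005584 = 0.011649/0.005584 = 2.0861.
p-value = P(Z < 2.086) ≈ 0.9815.

z = 2.0861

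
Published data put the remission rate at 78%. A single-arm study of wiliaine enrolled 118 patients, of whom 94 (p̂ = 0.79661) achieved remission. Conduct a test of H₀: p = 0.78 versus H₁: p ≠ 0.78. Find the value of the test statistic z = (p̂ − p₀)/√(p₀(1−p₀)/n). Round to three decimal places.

p̂ = 94/118 ≈ 0.79661.
SE = √(p₀(1−p₀)/n) = √(0.1716/118) = 0.03813.
z = (0.79661 − 0.78)/0.03813 = 0.01661/0.03813 = 0.436.
Two-sided p-value ≈ 2·Φ(−0.436) = 0.6631.

z = 0.436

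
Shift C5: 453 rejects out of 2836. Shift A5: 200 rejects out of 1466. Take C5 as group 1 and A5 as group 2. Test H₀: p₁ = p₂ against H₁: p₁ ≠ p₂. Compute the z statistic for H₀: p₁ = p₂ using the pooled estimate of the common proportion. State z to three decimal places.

p̂₁ = 453/2836 ≈ 0.15973, p̂₂ = 200/1466 ≈ 0.13643.
Pooled p̂ = (453+200)/(2836+1466) = 653/4302 = 0.15179.
SE = √(0.12875 × 0.00103474) = 0.01154.
z = (0.15973 − 0.13643)/0.01154 = 0.02330/0.01154 = 2.019.
p-value = 2·P(Z > 2.019) ≈ 0.0435.

z = 2.019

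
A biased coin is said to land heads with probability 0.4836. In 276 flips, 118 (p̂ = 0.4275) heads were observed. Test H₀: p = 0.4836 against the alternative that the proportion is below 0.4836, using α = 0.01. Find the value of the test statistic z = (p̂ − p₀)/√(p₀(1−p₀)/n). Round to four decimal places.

z = -1.8638

p̂ = 118/276 = 0.427536.
Standard error under H₀: √(0.4836×0.5164/276) = 0.030080.
z = (0.427536 − 0.4836)/0.030080 = -0.056064/0.030080 = -1.8638.
p-value = P(Z < -1.864) ≈ 0.0312; since p > α = 0.01, fail to reject H₀.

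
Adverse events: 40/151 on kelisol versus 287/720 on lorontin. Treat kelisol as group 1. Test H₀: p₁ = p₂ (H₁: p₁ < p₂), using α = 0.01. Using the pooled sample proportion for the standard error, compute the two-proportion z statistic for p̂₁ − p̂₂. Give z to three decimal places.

z = -3.085

p̂₁ = 40/151 = 0.26490, p̂₂ = 287/720 = 0.39861.
Pooled p̂ = (40+287)/(151+720) = 327/871 = 0.37543.
SE = √(0.234482 × 0.00801141) = 0.04334.
z = (0.26490 − 0.39861)/0.04334 = -0.13371/0.04334 = -3.085.
p-value = P(Z < -3.085) ≈ 0.0010, so at α = 0.01 we reject H₀.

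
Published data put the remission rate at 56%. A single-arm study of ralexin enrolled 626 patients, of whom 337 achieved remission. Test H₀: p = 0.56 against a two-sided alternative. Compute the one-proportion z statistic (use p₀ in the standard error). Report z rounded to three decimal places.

p̂ = 337/626 = 0.53834.
SE = √(p₀(1−p₀)/n) = √(0.2464/626) = 0.01984.
z = (0.53834 − 0.56)/0.01984 = -0.02166/0.01984 = -1.092.

z = -1.092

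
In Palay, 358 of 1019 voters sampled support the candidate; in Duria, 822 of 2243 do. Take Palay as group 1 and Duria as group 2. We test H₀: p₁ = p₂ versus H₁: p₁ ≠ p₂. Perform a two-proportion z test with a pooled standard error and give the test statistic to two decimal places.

p̂₁ = 358/1019 ≈ 0.35132, p̂₂ = 822/2243 ≈ 0.36647.
Pooled p̂ = (358+822)/(1019+2243) = 1180/3262 = 0.36174.
SE = √(p̂(1−p̂)(1/n₁+1/n₂)) = √(0.36174·0.63826·0.00142719) = √(0.000329515) = 0.01815.
z = (0.35132 − 0.36647)/0.01815 = -0.01515/0.01815 = -0.83.
Two-sided p-value ≈ 2·Φ(−0.835) = 0.4040.

z = -0.83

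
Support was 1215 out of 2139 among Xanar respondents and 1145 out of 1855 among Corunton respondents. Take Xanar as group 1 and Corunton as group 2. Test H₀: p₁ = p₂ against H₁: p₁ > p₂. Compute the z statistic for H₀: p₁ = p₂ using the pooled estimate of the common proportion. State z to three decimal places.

z = -3.156

p̂₁ = 1215/2139 ≈ 0.56802, p̂₂ = 1145/1855 ≈ 0.61725.
Pooled p̂ = (1215+1145)/(2139+1855) = 2360/3994 = 0.59089.
SE = √(p̂(1−p̂)(1/n₁+1/n₂)) = √(0.59089·0.40911·0.00100659) = √(0.000243333) = 0.01560.
z = (0.56802 − 0.61725)/0.01560 = -0.04923/0.01560 = -3.156.
p-value = P(Z > -3.156) ≈ 0.9992.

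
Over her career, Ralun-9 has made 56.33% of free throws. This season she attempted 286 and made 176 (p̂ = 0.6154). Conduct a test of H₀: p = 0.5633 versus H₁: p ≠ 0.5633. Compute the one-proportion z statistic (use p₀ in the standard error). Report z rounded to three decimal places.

p̂ = 176/286 = 0.61538.
SE = √(p₀(1−p₀)/n) = √(0.24599/286) = 0.02933.
z = (0.61538 − 0.5633)/0.02933 = 0.05208/0.02933 = 1.776.
Two-sided p-value ≈ 2·Φ(−1.776) = 0.0757.

z = 1.776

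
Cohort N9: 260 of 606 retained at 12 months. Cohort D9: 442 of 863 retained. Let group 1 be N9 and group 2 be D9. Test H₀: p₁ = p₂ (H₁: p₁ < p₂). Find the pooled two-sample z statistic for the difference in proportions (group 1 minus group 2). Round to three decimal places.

z = -3.140

p̂₁ = 260/606 ≈ 0.429043, p̂₂ = 442/863 ≈ 0.512167.
Pooled p̂ = (260+442)/(606+863) = 702/1469 = 0.477876.
SE = √(p̂(1−p̂)(1/n₁+1/n₂)) = √(0.477876·0.522124·0.00280891) = √(0.000700854) = 0.026474.
z = (0.429043 − 0.512167)/0.026474 = -0.083124/0.026474 = -3.140.
p-value = P(Z < -3.140) ≈ 0.0008.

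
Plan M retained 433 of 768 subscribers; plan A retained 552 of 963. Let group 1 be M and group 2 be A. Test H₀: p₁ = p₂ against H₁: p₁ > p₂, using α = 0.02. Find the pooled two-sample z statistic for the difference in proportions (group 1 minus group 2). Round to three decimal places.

p̂₁ = 433/768 ≈ 0.56380, p̂₂ = 552/963 ≈ 0.57321.
Pooled p̂ = (433+552)/(768+963) = 985/1731 = 0.56904.
SE = √(0.245234 × 0.0023405) = 0.02396.
z = (0.56380 − 0.57321)/0.02396 = -0.00941/0.02396 = -0.393.
p-value = P(Z > -0.393) ≈ 0.6527; since p > α = 0.02, fail to reject H₀.

z = -0.393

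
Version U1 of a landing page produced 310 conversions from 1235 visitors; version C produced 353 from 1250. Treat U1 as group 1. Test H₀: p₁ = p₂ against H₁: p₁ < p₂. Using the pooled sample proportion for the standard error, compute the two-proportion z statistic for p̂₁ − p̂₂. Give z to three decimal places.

p̂₁ = 310/1235 = 0.251012, p̂₂ = 353/1250 = 0.282400.
Pooled p̂ = (310+353)/(1235+1250) = 663/2485 = 0.266801.
SE = √(0.195618 × 0.00160972) = 0.017745.
z = (0.251012 − 0.282400)/0.017745 = -0.031388/0.017745 = -1.769.
p-value = P(Z < -1.769) ≈ 0.0385.

z = -1.769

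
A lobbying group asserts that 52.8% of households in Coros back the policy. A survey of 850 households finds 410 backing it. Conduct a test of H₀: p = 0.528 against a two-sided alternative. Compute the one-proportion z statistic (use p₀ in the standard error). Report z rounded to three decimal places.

p̂ = 410/850 = 0.48235.
SE = √(p₀(1−p₀)/n) = √(0.24922/850) = 0.01712.
z = (0.48235 − 0.528)/0.01712 = -0.04565/0.01712 = -2.666.
p-value = 2·P(Z > 2.666) ≈ 0.0077.

z = -2.666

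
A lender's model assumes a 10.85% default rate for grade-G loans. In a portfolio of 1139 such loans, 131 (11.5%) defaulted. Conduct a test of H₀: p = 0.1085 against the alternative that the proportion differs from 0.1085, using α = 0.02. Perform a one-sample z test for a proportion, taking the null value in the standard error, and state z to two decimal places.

p̂ = 131/1139 ≈ 0.1150.
SE = √(p₀(1−p₀)/n) = √(0.096728/1139) = 0.0092.
z = (0.1150 − 0.1085)/0.0092 = 0.0065/0.0092 = 0.71.
p-value = 2·P(Z > 0.707) ≈ 0.4797; since p > α = 0.02, fail to reject H₀.

z = 0.71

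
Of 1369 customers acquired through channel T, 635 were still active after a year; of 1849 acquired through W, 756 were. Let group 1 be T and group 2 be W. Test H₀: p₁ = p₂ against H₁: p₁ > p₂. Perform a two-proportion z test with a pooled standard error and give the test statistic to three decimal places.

z = 3.112

p̂₁ = 635/1369 = 0.463842, p̂₂ = 756/1849 = 0.408870.
Pooled p̂ = (635+756)/(1369+1849) = 1391/3218 = 0.432256.
SE = √(p̂(1−p̂)(1/n₁+1/n₂)) = √(0.432256·0.567744·0.00127129) = √(0.000311989) = 0.017663.
z = (0.463842 − 0.408870)/0.017663 = 0.054972/0.017663 = 3.112.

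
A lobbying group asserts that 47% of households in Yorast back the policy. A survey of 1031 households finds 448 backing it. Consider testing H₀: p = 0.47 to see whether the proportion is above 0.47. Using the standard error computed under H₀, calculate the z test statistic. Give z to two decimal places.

z = -2.28

p̂ = 448/1031 ≈ 0.43453.
Standard error under H₀: √(0.47×0.53/1031) = 0.01554.
z = (0.43453 − 0.47)/0.01554 = -0.03547/0.01554 = -2.28.
p-value = P(Z > -2.282) ≈ 0.9888.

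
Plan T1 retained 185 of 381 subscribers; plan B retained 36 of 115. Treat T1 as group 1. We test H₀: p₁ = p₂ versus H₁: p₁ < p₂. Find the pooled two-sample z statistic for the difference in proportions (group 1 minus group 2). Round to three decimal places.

z = 3.262

p̂₁ = 185/381 = 0.48556, p̂₂ = 36/115 = 0.31304.
Pooled p̂ = (185+36)/(381+115) = 221/496 = 0.44556.
SE = √(0.247037 × 0.0113203) = 0.05288.
z = (0.48556 − 0.31304)/0.05288 = 0.17252/0.05288 = 3.262.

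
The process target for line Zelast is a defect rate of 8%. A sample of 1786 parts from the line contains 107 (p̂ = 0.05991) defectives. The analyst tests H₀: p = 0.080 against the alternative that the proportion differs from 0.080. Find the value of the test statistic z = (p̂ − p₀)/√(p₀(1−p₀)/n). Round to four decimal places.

z = -3.1295

p̂ = 107/1786 = 0.0599104.
Under H₀, SE = √(0.08·0.92/1786) = √(4.12094e-05) = 0.0064195.
z = (0.0599104 − 0.08)/0.0064195 = -0.0200896/0.0064195 = -3.1295.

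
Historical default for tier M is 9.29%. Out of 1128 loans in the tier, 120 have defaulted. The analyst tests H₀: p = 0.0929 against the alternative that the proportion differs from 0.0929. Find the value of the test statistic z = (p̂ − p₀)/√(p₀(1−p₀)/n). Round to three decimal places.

p̂ = 120/1128 = 0.10638.
Under H₀, SE = √(0.0929·0.9071/1128) = √(7.47071e-05) = 0.00864.
z = (0.10638 − 0.0929)/0.00864 = 0.01348/0.00864 = 1.560.
p-value = 2·P(Z > 1.560) ≈ 0.1188.

z = 1.560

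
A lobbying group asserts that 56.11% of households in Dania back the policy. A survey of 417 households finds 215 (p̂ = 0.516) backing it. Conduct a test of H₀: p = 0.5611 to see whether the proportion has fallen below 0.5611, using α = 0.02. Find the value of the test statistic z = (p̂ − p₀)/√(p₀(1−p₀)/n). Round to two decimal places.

z = -1.87

p̂ = 215/417 ≈ 0.5156.
Under H₀, SE = √(0.5611·0.4389/417) = √(0.000590568) = 0.0243.
z = (0.5156 − 0.5611)/0.0243 = -0.0455/0.0243 = -1.87.
p-value = P(Z < -1.873) ≈ 0.0305. With α = 0.02, fail to reject H₀.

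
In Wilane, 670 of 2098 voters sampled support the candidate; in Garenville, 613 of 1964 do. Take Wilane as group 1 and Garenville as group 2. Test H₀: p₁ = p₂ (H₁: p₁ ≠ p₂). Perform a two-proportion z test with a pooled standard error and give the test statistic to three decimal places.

z = 0.496

p̂₁ = 670/2098 = 0.319352, p̂₂ = 613/1964 = 0.312118.
Pooled p̂ = (670+613)/(2098+1964) = 1283/4062 = 0.315854.
SE = √(0.21609 × 0.000985809) = 0.014595.
z = (0.319352 − 0.312118)/0.014595 = 0.007234/0.014595 = 0.496.
Two-sided p-value ≈ 2·Φ(−0.496) = 0.6202.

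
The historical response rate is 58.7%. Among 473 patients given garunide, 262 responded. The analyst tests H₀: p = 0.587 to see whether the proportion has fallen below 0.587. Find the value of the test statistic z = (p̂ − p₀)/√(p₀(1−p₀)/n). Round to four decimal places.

z = -1.4616

p̂ = 262/473 ≈ 0.553911.
Standard error under H₀: √(0.587×0.413/473) = 0.022639.
z = (0.553911 − 0.587)/0.022639 = -0.033089/0.022639 = -1.4616.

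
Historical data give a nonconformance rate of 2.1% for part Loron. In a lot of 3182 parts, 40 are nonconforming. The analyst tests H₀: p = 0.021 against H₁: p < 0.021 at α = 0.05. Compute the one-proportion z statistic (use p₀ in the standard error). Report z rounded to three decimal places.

z = -3.316

p̂ = 40/3182 ≈ 0.012571.
Standard error under H₀: √(0.021×0.979/3182) = 0.002542.
z = (0.012571 − 0.021)/0.002542 = -0.008429/0.002542 = -3.316.
p-value = P(Z < -3.316) ≈ 0.0005. With α = 0.05, reject H₀.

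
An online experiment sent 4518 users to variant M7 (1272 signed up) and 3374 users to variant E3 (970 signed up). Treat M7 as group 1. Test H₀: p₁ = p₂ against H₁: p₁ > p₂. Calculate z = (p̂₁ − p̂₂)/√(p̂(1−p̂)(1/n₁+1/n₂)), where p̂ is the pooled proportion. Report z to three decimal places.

p̂₁ = 1272/4518 = 0.28154, p̂₂ = 970/3374 = 0.28749.
Pooled p̂ = (1272+970)/(4518+3374) = 2242/7892 = 0.28409.
SE = √(p̂(1−p̂)(1/n₁+1/n₂)) = √(0.28409·0.71591·0.000517721) = √(0.000105294) = 0.01026.
z = (0.28154 − 0.28749)/0.01026 = -0.00595/0.01026 = -0.580.

z = -0.580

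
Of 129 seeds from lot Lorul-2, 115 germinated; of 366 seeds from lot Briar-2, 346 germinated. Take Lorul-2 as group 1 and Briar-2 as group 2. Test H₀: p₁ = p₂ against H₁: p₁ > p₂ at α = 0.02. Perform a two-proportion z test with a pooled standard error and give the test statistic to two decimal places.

z = -2.08

p̂₁ = 115/129 = 0.8915, p̂₂ = 346/366 = 0.9454.
Pooled p̂ = (115+346)/(129+366) = 461/495 = 0.9313.
SE = √(p̂(1−p̂)(1/n₁+1/n₂)) = √(0.9313·0.0687·0.0104842) = √(0.000670662) = 0.0259.
z = (0.8915 − 0.9454)/0.0259 = -0.0539/0.0259 = -2.08.
p-value = P(Z > -2.081) ≈ 0.9813. With α = 0.02, fail to reject H₀.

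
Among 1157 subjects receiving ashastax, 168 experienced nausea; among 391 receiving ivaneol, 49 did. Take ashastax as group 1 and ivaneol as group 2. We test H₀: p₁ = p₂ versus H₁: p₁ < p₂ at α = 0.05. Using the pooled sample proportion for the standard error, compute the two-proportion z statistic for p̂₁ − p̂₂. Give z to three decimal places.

z = 0.979

p̂₁ = 168/1157 ≈ 0.14520, p̂₂ = 49/391 ≈ 0.12532.
Pooled p̂ = (168+49)/(1157+391) = 217/1548 = 0.14018.
SE = √(0.12053 × 0.00342185) = 0.02031.
z = (0.14520 − 0.12532)/0.02031 = 0.01988/0.02031 = 0.979.
p-value = P(Z < 0.979) ≈ 0.8362; since p > α = 0.05, fail to reject H₀.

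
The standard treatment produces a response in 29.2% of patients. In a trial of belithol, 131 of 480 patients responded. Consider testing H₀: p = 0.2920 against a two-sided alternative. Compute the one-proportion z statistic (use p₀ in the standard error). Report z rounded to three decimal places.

z = -0.920

p̂ = 131/480 ≈ 0.27292.
SE = √(p₀(1−p₀)/n) = √(0.20674/480) = 0.02075.
z = (0.27292 − 0.292)/0.02075 = -0.01908/0.02075 = -0.920.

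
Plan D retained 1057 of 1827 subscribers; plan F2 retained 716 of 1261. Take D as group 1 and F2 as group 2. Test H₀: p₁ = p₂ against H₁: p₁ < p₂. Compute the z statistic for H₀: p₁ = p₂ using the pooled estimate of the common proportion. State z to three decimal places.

z = 0.593

p̂₁ = 1057/1827 ≈ 0.57854, p̂₂ = 716/1261 ≈ 0.56780.
Pooled p̂ = (1057+716)/(1827+1261) = 1773/3088 = 0.57416.
SE = √(0.244501 × 0.00134037) = 0.01810.
z = (0.57854 − 0.56780)/0.01810 = 0.01074/0.01810 = 0.593.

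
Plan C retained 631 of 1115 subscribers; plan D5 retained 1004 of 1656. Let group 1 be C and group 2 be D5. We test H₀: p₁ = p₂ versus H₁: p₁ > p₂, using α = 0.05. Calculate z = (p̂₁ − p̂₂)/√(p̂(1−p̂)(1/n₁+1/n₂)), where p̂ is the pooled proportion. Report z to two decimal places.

p̂₁ = 631/1115 ≈ 0.5659, p̂₂ = 1004/1656 ≈ 0.6063.
Pooled p̂ = (631+1004)/(1115+1656) = 1635/2771 = 0.5900.
SE = √(0.241893 × 0.00150073) = 0.0191.
z = (0.5659 − 0.6063)/0.0191 = -0.0404/0.0191 = -2.12.
p-value = P(Z > -2.118) ≈ 0.9829, so at α = 0.05 we fail to reject H₀.

z = -2.12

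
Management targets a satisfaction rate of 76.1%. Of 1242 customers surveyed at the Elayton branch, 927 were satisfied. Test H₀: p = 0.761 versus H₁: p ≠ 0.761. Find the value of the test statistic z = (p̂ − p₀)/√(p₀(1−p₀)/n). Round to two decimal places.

p̂ = 927/1242 = 0.7464.
SE = √(p₀(1−p₀)/n) = √(0.18188/1242) = 0.0121.
z = (0.7464 − 0.761)/0.0121 = -0.0146/0.0121 = -1.21.
p-value = 2·P(Z > 1.208) ≈ 0.2269.

z = -1.21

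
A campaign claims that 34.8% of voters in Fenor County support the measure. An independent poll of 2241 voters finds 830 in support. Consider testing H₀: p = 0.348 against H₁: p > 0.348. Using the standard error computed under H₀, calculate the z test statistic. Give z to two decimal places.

p̂ = 830/2241 ≈ 0.3704.
Under H₀, SE = √(0.348·0.652/2241) = √(0.000101248) = 0.0101.
z = (0.3704 − 0.348)/0.0101 = 0.0224/0.0101 = 2.22.
p-value = P(Z > 2.223) ≈ 0.0131.

z = 2.22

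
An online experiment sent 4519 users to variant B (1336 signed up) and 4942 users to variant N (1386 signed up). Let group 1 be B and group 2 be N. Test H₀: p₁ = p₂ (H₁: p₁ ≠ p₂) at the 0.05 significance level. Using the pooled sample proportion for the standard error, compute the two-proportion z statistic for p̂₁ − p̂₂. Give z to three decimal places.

z = 1.630

p̂₁ = 1336/4519 = 0.29564, p̂₂ = 1386/4942 = 0.28045.
Pooled p̂ = (1336+1386)/(4519+4942) = 2722/9461 = 0.28771.
SE = √(0.204932 × 0.000423635) = 0.00932.
z = (0.29564 − 0.28045)/0.00932 = 0.01519/0.00932 = 1.630.
Two-sided p-value ≈ 2·Φ(−1.630) = 0.1031. With α = 0.05, fail to reject H₀.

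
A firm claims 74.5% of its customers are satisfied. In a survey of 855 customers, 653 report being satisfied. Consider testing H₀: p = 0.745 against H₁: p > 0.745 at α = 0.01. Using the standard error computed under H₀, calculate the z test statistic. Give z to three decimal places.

p̂ = 653/855 ≈ 0.76374.
SE = √(p₀(1−p₀)/n) = √(0.18998/855) = 0.01491.
z = (0.76374 − 0.745)/0.01491 = 0.01874/0.01491 = 1.257.
p-value = P(Z > 1.257) ≈ 0.1043, so at α = 0.01 we fail to reject H₀.

z = 1.257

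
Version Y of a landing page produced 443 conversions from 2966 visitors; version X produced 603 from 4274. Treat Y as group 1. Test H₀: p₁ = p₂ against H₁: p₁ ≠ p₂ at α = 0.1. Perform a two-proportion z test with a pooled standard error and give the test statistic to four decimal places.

z = 0.9847

p̂₁ = 443/2966 = 0.14935941, p̂₂ = 603/4274 = 0.14108563.
Pooled p̂ = (443+603)/(2966+4274) = 1046/7240 = 0.14447514.
SE = √(p̂(1−p̂)(1/n₁+1/n₂)) = √(0.14447514·0.85552486·0.000571127) = √(7.05925e-05) = 0.00840194.
z = (0.14935941 − 0.14108563)/0.00840194 = 0.00827378/0.00840194 = 0.9847.
Two-sided p-value ≈ 2·Φ(−0.985) = 0.3247; since p > α = 0.1, fail to reject H₀.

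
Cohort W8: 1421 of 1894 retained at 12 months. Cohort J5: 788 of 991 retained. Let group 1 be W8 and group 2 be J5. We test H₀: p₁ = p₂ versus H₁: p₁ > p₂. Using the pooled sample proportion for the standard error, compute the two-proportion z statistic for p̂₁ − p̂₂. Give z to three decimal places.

p̂₁ = 1421/1894 = 0.75026, p̂₂ = 788/991 = 0.79516.
Pooled p̂ = (1421+788)/(1894+991) = 2209/2885 = 0.76568.
SE = √(0.179412 × 0.00153706) = 0.01661.
z = (0.75026 − 0.79516)/0.01661 = -0.04490/0.01661 = -2.703.
p-value = P(Z > -2.703) ≈ 0.9966.

z = -2.703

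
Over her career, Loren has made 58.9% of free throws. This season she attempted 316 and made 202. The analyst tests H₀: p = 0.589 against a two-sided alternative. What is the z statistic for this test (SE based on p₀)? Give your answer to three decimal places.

z = 1.815

p̂ = 202/316 ≈ 0.63924.
Standard error under H₀: √(0.589×0.411/316) = 0.02768.
z = (0.63924 − 0.589)/0.02768 = 0.05024/0.02768 = 1.815.
Two-sided p-value ≈ 2·Φ(−1.815) = 0.0695.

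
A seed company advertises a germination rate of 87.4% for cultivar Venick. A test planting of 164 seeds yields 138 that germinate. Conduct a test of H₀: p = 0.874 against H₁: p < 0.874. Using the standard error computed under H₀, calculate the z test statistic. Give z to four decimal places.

z = -1.2556

p̂ = 138/164 ≈ 0.841463.
Under H₀, SE = √(0.874·0.126/164) = √(0.000671488) = 0.025913.
z = (0.841463 − 0.874)/0.025913 = -0.032537/0.025913 = -1.2556.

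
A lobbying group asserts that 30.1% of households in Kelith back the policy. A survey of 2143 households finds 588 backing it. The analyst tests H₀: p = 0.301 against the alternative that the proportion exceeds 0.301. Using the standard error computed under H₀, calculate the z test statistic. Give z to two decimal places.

z = -2.69

p̂ = 588/2143 = 0.2744.
Standard error under H₀: √(0.301×0.699/2143) = 0.0099.
z = (0.2744 − 0.301)/0.0099 = -0.0266/0.0099 = -2.69.
p-value = P(Z > -2.686) ≈ 0.9964.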